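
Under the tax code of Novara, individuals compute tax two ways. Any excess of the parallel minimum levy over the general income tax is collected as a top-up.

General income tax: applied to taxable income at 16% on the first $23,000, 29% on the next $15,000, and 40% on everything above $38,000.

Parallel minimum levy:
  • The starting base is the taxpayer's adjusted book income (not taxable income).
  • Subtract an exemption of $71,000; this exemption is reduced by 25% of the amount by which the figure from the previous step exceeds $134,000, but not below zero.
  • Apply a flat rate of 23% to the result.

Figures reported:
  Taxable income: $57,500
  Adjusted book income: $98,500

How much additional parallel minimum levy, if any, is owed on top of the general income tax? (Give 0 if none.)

$0

General income tax:
  $23,000 × 16% = $3,680
  $15,000 × 29% = $4,350
  $19,500 × 40% = $7,800
  → $15,830

Parallel minimum levy:
  Base (adjusted book income): $98,500
  Exemption: $98,500 ≤ $134,000, so full $71,000 applies
  Base: $98,500 − $71,000 = $27,500
  $27,500 × 23% = $6,325

$6,325 ≤ $15,830, so no add-on is due.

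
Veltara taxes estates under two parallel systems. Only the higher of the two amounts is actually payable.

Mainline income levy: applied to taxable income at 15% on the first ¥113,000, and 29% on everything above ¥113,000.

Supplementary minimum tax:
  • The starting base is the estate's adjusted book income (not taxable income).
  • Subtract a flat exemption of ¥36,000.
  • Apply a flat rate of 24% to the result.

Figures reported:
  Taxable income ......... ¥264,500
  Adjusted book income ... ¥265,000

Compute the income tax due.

¥60,885

Mainline income levy:
  ¥113,000 × 15% = ¥16,950
  ¥151,500 × 29% = ¥43,935
  → ¥60,885

Supplementary minimum tax:
  Base (adjusted book income): ¥265,000
  Less exemption ¥36,000 → base ¥229,000
  ¥229,000 × 24% = ¥54,960

¥60,885 > ¥54,960, so the mainline income levy governs.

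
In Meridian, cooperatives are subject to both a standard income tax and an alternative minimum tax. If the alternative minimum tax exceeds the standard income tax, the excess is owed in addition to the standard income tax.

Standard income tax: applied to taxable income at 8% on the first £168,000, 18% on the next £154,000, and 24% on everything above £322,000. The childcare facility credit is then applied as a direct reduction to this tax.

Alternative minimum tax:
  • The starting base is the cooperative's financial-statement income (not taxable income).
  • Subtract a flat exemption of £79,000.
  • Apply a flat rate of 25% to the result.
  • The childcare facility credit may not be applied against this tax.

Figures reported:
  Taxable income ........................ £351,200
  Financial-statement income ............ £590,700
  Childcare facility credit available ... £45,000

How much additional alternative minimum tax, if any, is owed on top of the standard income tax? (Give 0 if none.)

£124,757

Alternative minimum tax:
  Base (financial-statement income): £590,700
  Less exemption £79,000 → base £511,700
  £511,700 × 25% = £127,925

Standard income tax:
  £168,000 × 8% = £13,440
  £154,000 × 18% = £27,720
  £29,200 × 24% = £7,008
  → £48,168
  Less childcare facility credit £45,000 → £3,168

Excess of alternative minimum tax over standard income tax: £127,925 − £3,168 = £124,757.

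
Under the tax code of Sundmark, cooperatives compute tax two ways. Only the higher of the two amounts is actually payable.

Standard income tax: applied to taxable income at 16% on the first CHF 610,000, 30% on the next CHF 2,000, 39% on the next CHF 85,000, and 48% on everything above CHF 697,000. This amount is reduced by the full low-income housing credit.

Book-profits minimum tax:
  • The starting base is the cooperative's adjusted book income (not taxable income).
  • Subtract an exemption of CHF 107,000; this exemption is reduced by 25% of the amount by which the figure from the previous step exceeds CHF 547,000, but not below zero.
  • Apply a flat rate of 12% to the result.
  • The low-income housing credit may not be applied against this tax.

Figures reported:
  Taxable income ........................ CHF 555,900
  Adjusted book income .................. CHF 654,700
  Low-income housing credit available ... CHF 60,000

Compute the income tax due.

CHF 68,955

Standard income tax:
  CHF 555,900 × 16% = CHF 88,944
  Less low-income housing credit CHF 60,000 → CHF 28,944

Book-profits minimum tax:
  Base (adjusted book income): CHF 654,700
  Exemption: CHF 107,000 − 25% × (CHF 654,700 − CHF 547,000) = CHF 107,000 − CHF 26,925 = CHF 80,075
  Base: CHF 654,700 − CHF 80,075 = CHF 574,625
  CHF 574,625 × 12% = CHF 68,955

CHF 68,955 > CHF 28,944, so the book-profits minimum tax is the binding amount.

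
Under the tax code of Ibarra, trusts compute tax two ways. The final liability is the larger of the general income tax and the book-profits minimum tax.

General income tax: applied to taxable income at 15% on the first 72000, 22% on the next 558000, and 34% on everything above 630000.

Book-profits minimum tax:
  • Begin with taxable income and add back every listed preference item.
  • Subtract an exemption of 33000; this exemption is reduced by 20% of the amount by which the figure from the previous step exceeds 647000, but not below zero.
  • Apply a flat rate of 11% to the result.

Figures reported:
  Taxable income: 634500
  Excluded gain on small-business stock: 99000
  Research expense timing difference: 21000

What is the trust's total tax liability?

Book-profits minimum tax:
  Adjusted income: 634500 + 99000 + 21000 = 754500
  Exemption: 33000 − 20% × (754500 − 647000) = 33000 − 21500 = 11500
  Base: 754500 − 11500 = 743000
  743000 × 11% = 81730

General income tax:
  72000 × 15% = 10800
  558000 × 22% = 122760
  4500 × 34% = 1530
  → 135090

135090 > 81730, so the general income tax governs.

135090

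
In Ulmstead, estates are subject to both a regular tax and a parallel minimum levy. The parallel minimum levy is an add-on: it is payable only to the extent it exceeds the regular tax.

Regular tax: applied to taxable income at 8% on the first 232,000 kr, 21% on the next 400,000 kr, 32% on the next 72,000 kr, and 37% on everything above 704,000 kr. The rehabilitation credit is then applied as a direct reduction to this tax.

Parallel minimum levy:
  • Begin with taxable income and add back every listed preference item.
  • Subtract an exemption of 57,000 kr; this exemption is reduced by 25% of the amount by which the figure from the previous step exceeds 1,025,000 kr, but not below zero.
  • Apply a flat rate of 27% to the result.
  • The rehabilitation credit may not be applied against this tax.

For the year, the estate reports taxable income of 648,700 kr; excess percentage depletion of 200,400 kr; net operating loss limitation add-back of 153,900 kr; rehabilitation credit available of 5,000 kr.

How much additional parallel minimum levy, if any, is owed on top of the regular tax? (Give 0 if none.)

152,516 kr

Regular tax:
  232,000 kr × 8% = 18,560 kr
  400,000 kr × 21% = 84,000 kr
  16,700 kr × 32% = 5,344 kr
  → 107,904 kr
  Less rehabilitation credit 5,000 kr → 102,904 kr

Parallel minimum levy:
  Adjusted income: 648,700 kr + 200,400 kr + 153,900 kr = 1,003,000 kr
  Exemption: 1,003,000 kr ≤ 1,025,000 kr, so full 57,000 kr applies
  Base: 1,003,000 kr − 57,000 kr = 946,000 kr
  946,000 kr × 27% = 255,420 kr

Excess of parallel minimum levy over regular tax: 255,420 kr − 102,904 kr = 152,516 kr.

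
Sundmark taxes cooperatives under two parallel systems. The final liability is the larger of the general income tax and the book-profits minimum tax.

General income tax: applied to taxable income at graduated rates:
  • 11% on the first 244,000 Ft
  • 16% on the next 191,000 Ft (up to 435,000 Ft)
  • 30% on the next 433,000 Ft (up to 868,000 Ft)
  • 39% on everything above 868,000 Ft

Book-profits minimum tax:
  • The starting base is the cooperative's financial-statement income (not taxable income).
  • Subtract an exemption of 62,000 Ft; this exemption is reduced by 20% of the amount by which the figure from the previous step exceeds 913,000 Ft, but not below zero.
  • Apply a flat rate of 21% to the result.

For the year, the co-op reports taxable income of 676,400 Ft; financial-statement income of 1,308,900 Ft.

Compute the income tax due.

General income tax:
  244,000 Ft × 11% = 26,840 Ft
  191,000 Ft × 16% = 30,560 Ft
  241,400 Ft × 30% = 72,420 Ft
  → 129,820 Ft

Book-profits minimum tax:
  Base (financial-statement income): 1,308,900 Ft
  Exemption: 20% × (1,308,900 Ft − 913,000 Ft) = 79,180 Ft ≥ 62,000 Ft, so the exemption is fully phased out
  Base: 1,308,900 Ft − 0 Ft = 1,308,900 Ft
  1,308,900 Ft × 21% = 274,869 Ft

274,869 Ft > 129,820 Ft, so the book-profits minimum tax is the binding amount.

274,869 Ft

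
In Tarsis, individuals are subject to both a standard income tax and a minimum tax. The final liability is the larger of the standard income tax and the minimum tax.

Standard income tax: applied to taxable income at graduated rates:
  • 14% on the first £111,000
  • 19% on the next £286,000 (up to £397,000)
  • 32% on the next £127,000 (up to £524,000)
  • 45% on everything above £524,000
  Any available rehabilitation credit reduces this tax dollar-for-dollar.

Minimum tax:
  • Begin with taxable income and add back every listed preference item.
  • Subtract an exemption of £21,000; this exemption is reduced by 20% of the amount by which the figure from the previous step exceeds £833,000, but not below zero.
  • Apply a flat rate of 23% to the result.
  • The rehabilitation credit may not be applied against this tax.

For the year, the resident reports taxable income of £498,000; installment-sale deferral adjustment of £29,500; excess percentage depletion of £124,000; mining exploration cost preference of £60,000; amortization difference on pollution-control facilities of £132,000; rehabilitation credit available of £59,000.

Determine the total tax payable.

£189,658

Minimum tax:
  Adjusted income: £498,000 + £29,500 + £124,000 + £60,000 + £132,000 = £843,500
  Exemption: £21,000 − 20% × (£843,500 − £833,000) = £21,000 − £2,100 = £18,900
  Base: £843,500 − £18,900 = £824,600
  £824,600 × 23% = £189,658

Standard income tax:
  £111,000 × 14% = £15,540
  £286,000 × 19% = £54,340
  £101,000 × 32% = £32,320
  → £102,200
  Less rehabilitation credit £59,000 → £43,200

£189,658 > £43,200, so the minimum tax is the binding amount.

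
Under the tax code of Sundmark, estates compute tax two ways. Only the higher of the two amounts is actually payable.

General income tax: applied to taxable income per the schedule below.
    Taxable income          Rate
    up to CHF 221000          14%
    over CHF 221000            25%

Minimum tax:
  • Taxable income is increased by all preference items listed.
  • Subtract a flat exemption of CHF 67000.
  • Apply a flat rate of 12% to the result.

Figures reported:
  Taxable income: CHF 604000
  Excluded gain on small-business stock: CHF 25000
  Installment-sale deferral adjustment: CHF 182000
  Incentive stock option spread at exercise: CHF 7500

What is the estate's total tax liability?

CHF 126690

Minimum tax:
  Adjusted income: CHF 604000 + CHF 25000 + CHF 182000 + CHF 7500 = CHF 818500
  Less exemption CHF 67000 → base CHF 751500
  CHF 751500 × 12% = CHF 90180

General income tax:
  CHF 221000 × 14% = CHF 30940
  CHF 383000 × 25% = CHF 95750
  → CHF 126690

CHF 126690 > CHF 90180, so the general income tax governs.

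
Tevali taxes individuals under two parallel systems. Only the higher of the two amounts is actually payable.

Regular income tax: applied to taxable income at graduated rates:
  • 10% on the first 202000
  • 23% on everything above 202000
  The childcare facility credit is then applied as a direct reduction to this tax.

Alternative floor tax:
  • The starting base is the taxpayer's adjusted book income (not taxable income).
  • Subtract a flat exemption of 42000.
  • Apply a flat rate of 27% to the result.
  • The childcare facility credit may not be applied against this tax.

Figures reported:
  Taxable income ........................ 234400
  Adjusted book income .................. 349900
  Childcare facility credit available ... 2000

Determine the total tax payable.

Regular income tax:
  202000 × 10% = 20200
  32400 × 23% = 7452
  → 27652
  Less childcare facility credit 2000 → 25652

Alternative floor tax:
  Base (adjusted book income): 349900
  Less exemption 42000 → base 307900
  307900 × 27% = 83133

83133 > 25652, so the alternative floor tax is the binding amount.

83133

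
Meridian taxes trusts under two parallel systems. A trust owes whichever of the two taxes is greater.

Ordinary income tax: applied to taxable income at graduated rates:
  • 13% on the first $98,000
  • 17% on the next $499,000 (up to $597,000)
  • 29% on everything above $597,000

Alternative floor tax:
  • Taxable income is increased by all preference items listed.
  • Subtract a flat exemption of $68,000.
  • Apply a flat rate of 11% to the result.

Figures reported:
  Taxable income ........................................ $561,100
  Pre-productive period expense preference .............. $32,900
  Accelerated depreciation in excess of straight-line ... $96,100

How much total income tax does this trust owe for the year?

$91,467

Ordinary income tax:
  $98,000 × 13% = $12,740
  $463,100 × 17% = $78,727
  → $91,467

Alternative floor tax:
  Adjusted income: $561,100 + $32,900 + $96,100 = $690,100
  Less exemption $68,000 → base $622,100
  $622,100 × 11% = $68,431

$91,467 > $68,431, so the ordinary income tax governs.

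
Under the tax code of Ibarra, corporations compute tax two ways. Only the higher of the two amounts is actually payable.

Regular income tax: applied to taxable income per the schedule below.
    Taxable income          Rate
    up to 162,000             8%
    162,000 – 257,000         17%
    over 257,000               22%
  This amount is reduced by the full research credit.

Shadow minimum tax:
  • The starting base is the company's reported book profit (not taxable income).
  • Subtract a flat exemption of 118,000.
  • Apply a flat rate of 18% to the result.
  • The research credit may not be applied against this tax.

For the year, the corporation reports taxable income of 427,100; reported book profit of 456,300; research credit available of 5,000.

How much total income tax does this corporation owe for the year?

Regular income tax:
  162,000 × 8% = 12,960
  95,000 × 17% = 16,150
  170,100 × 22% = 37,422
  → 66,532
  Less research credit 5,000 → 61,532

Shadow minimum tax:
  Base (reported book profit): 456,300
  Less exemption 118,000 → base 338,300
  338,300 × 18% = 60,894

61,532 > 60,894, so the regular income tax governs.

61,532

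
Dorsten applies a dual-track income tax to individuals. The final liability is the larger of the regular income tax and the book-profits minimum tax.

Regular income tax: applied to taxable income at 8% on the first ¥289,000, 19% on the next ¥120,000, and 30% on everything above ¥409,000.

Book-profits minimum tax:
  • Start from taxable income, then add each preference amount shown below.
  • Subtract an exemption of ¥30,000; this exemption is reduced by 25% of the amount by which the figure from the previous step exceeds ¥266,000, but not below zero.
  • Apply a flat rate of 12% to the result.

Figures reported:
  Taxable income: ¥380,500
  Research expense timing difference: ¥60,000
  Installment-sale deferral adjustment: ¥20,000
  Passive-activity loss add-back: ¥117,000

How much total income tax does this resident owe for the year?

¥69,300

Book-profits minimum tax:
  Adjusted income: ¥380,500 + ¥60,000 + ¥20,000 + ¥117,000 = ¥577,500
  Exemption: 25% × (¥577,500 − ¥266,000) = ¥77,875 ≥ ¥30,000, so the exemption is fully phased out
  Base: ¥577,500 − ¥0 = ¥577,500
  ¥577,500 × 12% = ¥69,300

Regular income tax:
  ¥289,000 × 8% = ¥23,120
  ¥91,500 × 19% = ¥17,385
  → ¥40,505

¥69,300 > ¥40,505, so the book-profits minimum tax is the binding amount.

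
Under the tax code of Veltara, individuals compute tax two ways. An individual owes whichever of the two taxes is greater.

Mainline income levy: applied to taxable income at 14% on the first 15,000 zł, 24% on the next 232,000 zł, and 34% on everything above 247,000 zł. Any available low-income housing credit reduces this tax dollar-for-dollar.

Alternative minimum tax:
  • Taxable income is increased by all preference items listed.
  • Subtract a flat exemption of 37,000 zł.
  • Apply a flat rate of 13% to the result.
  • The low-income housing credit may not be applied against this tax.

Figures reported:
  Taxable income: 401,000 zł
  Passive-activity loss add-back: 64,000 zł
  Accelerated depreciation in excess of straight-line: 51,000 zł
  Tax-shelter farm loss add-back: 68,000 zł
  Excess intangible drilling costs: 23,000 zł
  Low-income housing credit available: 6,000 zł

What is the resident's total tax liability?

Alternative minimum tax:
  Adjusted income: 401,000 zł + 64,000 zł + 51,000 zł + 68,000 zł + 23,000 zł = 607,000 zł
  Less exemption 37,000 zł → base 570,000 zł
  570,000 zł × 13% = 74,100 zł

Mainline income levy:
  15,000 zł × 14% = 2,100 zł
  232,000 zł × 24% = 55,680 zł
  154,000 zł × 34% = 52,360 zł
  → 110,140 zł
  Less low-income housing credit 6,000 zł → 104,140 zł

104,140 zł > 74,100 zł, so the mainline income levy governs.

104,140 zł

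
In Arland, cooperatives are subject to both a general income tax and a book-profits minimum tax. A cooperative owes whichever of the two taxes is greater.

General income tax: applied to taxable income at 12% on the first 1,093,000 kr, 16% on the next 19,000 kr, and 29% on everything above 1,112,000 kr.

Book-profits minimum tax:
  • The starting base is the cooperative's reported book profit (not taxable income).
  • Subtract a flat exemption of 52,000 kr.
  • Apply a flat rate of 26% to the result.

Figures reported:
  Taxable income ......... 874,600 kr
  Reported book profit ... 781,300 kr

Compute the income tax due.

189,618 kr

Book-profits minimum tax:
  Base (reported book profit): 781,300 kr
  Less exemption 52,000 kr → base 729,300 kr
  729,300 kr × 26% = 189,618 kr

General income tax:
  874,600 kr × 12% = 104,952 kr

189,618 kr > 104,952 kr, so the book-profits minimum tax is the binding amount.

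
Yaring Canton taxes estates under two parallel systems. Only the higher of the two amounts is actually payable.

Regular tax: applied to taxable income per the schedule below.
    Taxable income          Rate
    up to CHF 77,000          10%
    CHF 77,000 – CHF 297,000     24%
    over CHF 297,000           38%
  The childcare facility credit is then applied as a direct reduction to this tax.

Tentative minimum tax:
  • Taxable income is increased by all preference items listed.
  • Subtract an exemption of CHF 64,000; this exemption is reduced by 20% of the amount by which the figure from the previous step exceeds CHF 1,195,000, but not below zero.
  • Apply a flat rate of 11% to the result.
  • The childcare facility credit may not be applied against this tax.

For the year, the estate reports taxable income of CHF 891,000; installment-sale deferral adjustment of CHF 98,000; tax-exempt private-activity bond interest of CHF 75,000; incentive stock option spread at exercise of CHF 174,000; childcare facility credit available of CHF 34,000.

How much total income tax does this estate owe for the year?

CHF 252,220

Regular tax:
  CHF 77,000 × 10% = CHF 7,700
  CHF 220,000 × 24% = CHF 52,800
  CHF 594,000 × 38% = CHF 225,720
  → CHF 286,220
  Less childcare facility credit CHF 34,000 → CHF 252,220

Tentative minimum tax:
  Adjusted income: CHF 891,000 + CHF 98,000 + CHF 75,000 + CHF 174,000 = CHF 1,238,000
  Exemption: CHF 64,000 − 20% × (CHF 1,238,000 − CHF 1,195,000) = CHF 64,000 − CHF 8,600 = CHF 55,400
  Base: CHF 1,238,000 − CHF 55,400 = CHF 1,182,600
  CHF 1,182,600 × 11% = CHF 130,086

CHF 252,220 > CHF 130,086, so the regular tax governs.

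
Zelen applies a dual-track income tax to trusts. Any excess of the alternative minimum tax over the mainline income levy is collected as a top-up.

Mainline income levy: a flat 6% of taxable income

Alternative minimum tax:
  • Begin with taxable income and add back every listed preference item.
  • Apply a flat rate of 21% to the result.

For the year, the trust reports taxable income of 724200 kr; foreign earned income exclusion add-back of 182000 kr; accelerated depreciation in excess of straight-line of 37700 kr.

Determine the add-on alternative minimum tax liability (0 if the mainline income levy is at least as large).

Mainline income levy:
  724200 kr × 6% = 43452 kr

Alternative minimum tax:
  Adjusted income: 724200 kr + 182000 kr + 37700 kr = 943900 kr
  943900 kr × 21% = 198219 kr

Excess of alternative minimum tax over mainline income levy: 198219 kr − 43452 kr = 154767 kr.

154767 kr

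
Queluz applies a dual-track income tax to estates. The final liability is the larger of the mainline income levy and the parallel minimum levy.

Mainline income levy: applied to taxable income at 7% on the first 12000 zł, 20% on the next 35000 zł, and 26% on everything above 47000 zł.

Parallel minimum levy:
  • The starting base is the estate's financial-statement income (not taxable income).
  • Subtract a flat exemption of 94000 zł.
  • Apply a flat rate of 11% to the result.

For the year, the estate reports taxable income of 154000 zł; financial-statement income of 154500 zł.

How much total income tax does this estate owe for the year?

35660 zł

Mainline income levy:
  12000 zł × 7% = 840 zł
  35000 zł × 20% = 7000 zł
  107000 zł × 26% = 27820 zł
  → 35660 zł

Parallel minimum levy:
  Base (financial-statement income): 154500 zł
  Less exemption 94000 zł → base 60500 zł
  60500 zł × 11% = 6655 zł

35660 zł > 6655 zł, so the mainline income levy governs.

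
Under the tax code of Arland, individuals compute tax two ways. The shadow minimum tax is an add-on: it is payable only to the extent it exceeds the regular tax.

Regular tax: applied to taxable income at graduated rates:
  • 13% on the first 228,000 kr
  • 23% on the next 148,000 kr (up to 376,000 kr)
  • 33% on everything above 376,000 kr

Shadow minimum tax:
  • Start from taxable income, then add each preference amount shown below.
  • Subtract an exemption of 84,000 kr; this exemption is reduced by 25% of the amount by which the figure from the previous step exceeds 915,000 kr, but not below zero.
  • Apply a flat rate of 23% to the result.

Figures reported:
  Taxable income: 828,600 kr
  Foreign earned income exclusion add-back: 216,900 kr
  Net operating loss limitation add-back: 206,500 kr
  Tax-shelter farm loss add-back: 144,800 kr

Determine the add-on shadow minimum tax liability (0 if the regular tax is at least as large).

108,226 kr

Shadow minimum tax:
  Adjusted income: 828,600 kr + 216,900 kr + 206,500 kr + 144,800 kr = 1,396,800 kr
  Exemption: 25% × (1,396,800 kr − 915,000 kr) = 120,450 kr ≥ 84,000 kr, so the exemption is fully phased out
  Base: 1,396,800 kr − 0 kr = 1,396,800 kr
  1,396,800 kr × 23% = 321,264 kr

Regular tax:
  228,000 kr × 13% = 29,640 kr
  148,000 kr × 23% = 34,040 kr
  452,600 kr × 33% = 149,358 kr
  → 213,038 kr

Excess of shadow minimum tax over regular tax: 321,264 kr − 213,038 kr = 108,226 kr.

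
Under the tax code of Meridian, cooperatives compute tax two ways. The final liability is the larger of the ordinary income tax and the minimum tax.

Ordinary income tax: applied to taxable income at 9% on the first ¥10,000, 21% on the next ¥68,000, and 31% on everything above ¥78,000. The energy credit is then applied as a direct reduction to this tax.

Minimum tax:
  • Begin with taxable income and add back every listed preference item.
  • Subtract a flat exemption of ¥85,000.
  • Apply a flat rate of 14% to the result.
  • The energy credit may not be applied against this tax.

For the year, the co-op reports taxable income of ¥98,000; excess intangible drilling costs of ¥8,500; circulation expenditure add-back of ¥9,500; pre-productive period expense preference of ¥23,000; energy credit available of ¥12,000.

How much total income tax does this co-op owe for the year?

Minimum tax:
  Adjusted income: ¥98,000 + ¥8,500 + ¥9,500 + ¥23,000 = ¥139,000
  Less exemption ¥85,000 → base ¥54,000
  ¥54,000 × 14% = ¥7,560

Ordinary income tax:
  ¥10,000 × 9% = ¥900
  ¥68,000 × 21% = ¥14,280
  ¥20,000 × 31% = ¥6,200
  → ¥21,380
  Less energy credit ¥12,000 → ¥9,380

¥9,380 > ¥7,560, so the ordinary income tax governs.

¥9,380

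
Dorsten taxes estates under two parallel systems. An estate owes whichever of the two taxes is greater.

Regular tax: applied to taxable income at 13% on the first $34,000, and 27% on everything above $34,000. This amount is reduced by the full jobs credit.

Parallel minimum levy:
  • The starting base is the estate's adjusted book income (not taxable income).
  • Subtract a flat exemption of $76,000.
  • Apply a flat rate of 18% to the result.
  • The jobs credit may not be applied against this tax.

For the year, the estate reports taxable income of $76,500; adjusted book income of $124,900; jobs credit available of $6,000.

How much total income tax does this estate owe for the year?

$9,895

Parallel minimum levy:
  Base (adjusted book income): $124,900
  Less exemption $76,000 → base $48,900
  $48,900 × 18% = $8,802

Regular tax:
  $34,000 × 13% = $4,420
  $42,500 × 27% = $11,475
  → $15,895
  Less jobs credit $6,000 → $9,895

$9,895 > $8,802, so the regular tax governs.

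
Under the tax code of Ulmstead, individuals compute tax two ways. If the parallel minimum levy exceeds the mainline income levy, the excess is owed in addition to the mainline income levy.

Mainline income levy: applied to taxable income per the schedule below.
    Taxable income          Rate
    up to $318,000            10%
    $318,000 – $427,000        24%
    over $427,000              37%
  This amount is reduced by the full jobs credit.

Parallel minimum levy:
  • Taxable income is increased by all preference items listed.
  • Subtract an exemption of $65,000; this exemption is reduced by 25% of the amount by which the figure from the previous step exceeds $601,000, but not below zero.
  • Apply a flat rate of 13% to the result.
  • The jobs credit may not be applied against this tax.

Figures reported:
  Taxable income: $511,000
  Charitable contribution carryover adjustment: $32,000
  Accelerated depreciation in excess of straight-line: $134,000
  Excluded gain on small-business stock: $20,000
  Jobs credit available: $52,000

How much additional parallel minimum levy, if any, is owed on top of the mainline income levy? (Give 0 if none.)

$48,240

Mainline income levy:
  $318,000 × 10% = $31,800
  $109,000 × 24% = $26,160
  $84,000 × 37% = $31,080
  → $89,040
  Less jobs credit $52,000 → $37,040

Parallel minimum levy:
  Adjusted income: $511,000 + $32,000 + $134,000 + $20,000 = $697,000
  Exemption: $65,000 − 25% × ($697,000 − $601,000) = $65,000 − $24,000 = $41,000
  Base: $697,000 − $41,000 = $656,000
  $656,000 × 13% = $85,280

Excess of parallel minimum levy over mainline income levy: $85,280 − $37,040 = $48,240.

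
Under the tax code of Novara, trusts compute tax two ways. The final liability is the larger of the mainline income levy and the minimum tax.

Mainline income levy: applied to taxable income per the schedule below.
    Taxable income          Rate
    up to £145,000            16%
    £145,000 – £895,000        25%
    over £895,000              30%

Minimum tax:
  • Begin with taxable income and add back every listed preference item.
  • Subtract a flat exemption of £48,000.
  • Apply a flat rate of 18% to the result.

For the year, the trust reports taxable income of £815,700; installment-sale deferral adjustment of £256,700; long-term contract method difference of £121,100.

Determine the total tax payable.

£206,190

Mainline income levy:
  £145,000 × 16% = £23,200
  £670,700 × 25% = £167,675
  → £190,875

Minimum tax:
  Adjusted income: £815,700 + £256,700 + £121,100 = £1,193,500
  Less exemption £48,000 → base £1,145,500
  £1,145,500 × 18% = £206,190

£206,190 > £190,875, so the minimum tax is the binding amount.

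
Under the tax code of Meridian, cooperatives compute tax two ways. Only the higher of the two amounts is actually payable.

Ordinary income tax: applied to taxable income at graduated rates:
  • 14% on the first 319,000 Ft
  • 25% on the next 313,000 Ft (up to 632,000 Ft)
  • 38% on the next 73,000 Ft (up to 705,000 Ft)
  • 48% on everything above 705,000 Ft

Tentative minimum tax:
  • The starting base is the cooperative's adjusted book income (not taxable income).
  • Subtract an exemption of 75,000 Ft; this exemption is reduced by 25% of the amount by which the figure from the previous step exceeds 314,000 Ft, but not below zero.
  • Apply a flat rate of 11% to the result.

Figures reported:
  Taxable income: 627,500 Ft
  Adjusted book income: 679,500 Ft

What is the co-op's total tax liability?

Tentative minimum tax:
  Base (adjusted book income): 679,500 Ft
  Exemption: 25% × (679,500 Ft − 314,000 Ft) = 91,375 Ft ≥ 75,000 Ft, so the exemption is fully phased out
  Base: 679,500 Ft − 0 Ft = 679,500 Ft
  679,500 Ft × 11% = 74,745 Ft

Ordinary income tax:
  319,000 Ft × 14% = 44,660 Ft
  308,500 Ft × 25% = 77,125 Ft
  → 121,785 Ft

121,785 Ft > 74,745 Ft, so the ordinary income tax governs.

121,785 Ft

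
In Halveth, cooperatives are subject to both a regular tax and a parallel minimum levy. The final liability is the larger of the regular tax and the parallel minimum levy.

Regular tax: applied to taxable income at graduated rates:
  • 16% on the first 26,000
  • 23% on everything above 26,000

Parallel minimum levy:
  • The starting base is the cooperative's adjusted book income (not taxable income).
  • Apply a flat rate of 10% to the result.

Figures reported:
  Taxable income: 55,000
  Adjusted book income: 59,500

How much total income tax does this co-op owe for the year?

10,830

Regular tax:
  26,000 × 16% = 4,160
  29,000 × 23% = 6,670
  → 10,830

Parallel minimum levy:
  Base (adjusted book income): 59,500
  59,500 × 10% = 5,950

10,830 > 5,950, so the regular tax governs.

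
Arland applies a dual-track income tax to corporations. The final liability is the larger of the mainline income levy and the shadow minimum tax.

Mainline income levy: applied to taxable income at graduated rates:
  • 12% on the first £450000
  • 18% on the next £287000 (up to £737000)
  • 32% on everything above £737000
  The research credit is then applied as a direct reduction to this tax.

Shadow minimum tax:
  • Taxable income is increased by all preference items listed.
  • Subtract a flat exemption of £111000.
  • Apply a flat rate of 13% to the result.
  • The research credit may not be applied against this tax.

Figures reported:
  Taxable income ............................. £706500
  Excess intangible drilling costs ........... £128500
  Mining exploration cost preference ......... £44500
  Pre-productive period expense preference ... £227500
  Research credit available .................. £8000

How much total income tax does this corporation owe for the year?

Shadow minimum tax:
  Adjusted income: £706500 + £128500 + £44500 + £227500 = £1107000
  Less exemption £111000 → base £996000
  £996000 × 13% = £129480

Mainline income levy:
  £450000 × 12% = £54000
  £256500 × 18% = £46170
  → £100170
  Less research credit £8000 → £92170

£129480 > £92170, so the shadow minimum tax is the binding amount.

£129480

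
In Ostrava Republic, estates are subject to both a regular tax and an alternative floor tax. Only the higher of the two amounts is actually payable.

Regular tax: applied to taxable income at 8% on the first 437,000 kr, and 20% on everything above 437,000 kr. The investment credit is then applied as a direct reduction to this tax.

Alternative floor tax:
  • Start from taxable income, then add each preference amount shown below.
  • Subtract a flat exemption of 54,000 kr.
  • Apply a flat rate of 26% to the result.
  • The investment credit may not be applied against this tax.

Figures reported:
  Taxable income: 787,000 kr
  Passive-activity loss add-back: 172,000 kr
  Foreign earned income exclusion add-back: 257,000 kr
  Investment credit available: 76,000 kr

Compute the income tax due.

Alternative floor tax:
  Adjusted income: 787,000 kr + 172,000 kr + 257,000 kr = 1,216,000 kr
  Less exemption 54,000 kr → base 1,162,000 kr
  1,162,000 kr × 26% = 302,120 kr

Regular tax:
  437,000 kr × 8% = 34,960 kr
  350,000 kr × 20% = 70,000 kr
  → 104,960 kr
  Less investment credit 76,000 kr → 28,960 kr

302,120 kr > 28,960 kr, so the alternative floor tax is the binding amount.

302,120 kr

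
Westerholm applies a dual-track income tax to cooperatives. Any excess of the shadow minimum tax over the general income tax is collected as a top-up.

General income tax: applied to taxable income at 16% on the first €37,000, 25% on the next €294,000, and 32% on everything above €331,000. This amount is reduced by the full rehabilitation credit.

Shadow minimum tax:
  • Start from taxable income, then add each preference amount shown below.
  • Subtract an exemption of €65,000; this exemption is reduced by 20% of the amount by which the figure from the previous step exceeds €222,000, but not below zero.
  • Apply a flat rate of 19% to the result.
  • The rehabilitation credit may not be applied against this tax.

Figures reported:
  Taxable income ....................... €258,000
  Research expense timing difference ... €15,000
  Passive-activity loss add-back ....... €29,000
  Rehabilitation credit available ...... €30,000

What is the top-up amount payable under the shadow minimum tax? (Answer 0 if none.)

Shadow minimum tax:
  Adjusted income: €258,000 + €15,000 + €29,000 = €302,000
  Exemption: €65,000 − 20% × (€302,000 − €222,000) = €65,000 − €16,000 = €49,000
  Base: €302,000 − €49,000 = €253,000
  €253,000 × 19% = €48,070

General income tax:
  €37,000 × 16% = €5,920
  €221,000 × 25% = €55,250
  → €61,170
  Less rehabilitation credit €30,000 → €31,170

Excess of shadow minimum tax over general income tax: €48,070 − €31,170 = €16,900.

€16,900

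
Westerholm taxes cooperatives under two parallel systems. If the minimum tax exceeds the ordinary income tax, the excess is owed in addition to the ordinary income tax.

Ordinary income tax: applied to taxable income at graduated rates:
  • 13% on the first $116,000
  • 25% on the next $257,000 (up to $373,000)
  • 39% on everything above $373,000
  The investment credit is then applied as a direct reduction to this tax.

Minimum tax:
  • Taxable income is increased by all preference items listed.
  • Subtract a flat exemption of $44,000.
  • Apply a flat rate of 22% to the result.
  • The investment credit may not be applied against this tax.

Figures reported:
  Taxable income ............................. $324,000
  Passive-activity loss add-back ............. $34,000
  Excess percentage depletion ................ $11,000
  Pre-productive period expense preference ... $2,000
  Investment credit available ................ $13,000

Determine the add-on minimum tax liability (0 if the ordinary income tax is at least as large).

$17,860

Ordinary income tax:
  $116,000 × 13% = $15,080
  $208,000 × 25% = $52,000
  → $67,080
  Less investment credit $13,000 → $54,080

Minimum tax:
  Adjusted income: $324,000 + $34,000 + $11,000 + $2,000 = $371,000
  Less exemption $44,000 → base $327,000
  $327,000 × 22% = $71,940

Excess of minimum tax over ordinary income tax: $71,940 − $54,080 = $17,860.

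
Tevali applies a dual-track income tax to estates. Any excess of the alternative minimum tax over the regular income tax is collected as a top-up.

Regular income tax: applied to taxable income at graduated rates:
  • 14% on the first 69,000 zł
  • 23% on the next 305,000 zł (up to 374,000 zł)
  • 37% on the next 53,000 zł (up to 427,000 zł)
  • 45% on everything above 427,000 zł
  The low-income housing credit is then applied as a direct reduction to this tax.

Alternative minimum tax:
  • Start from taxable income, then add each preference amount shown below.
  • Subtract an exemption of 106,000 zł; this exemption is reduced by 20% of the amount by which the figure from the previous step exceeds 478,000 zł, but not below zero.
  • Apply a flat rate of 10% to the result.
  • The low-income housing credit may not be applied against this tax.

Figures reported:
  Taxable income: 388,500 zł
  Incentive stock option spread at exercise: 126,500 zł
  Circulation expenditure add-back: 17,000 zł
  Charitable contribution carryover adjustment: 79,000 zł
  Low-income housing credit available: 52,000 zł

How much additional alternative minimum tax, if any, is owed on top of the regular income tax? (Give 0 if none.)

19,985 zł

Regular income tax:
  69,000 zł × 14% = 9,660 zł
  305,000 zł × 23% = 70,150 zł
  14,500 zł × 37% = 5,365 zł
  → 85,175 zł
  Less low-income housing credit 52,000 zł → 33,175 zł

Alternative minimum tax:
  Adjusted income: 388,500 zł + 126,500 zł + 17,000 zł + 79,000 zł = 611,000 zł
  Exemption: 106,000 zł − 20% × (611,000 zł − 478,000 zł) = 106,000 zł − 26,600 zł = 79,400 zł
  Base: 611,000 zł − 79,400 zł = 531,600 zł
  531,600 zł × 10% = 53,160 zł

Excess of alternative minimum tax over regular income tax: 53,160 zł − 33,175 zł = 19,985 zł.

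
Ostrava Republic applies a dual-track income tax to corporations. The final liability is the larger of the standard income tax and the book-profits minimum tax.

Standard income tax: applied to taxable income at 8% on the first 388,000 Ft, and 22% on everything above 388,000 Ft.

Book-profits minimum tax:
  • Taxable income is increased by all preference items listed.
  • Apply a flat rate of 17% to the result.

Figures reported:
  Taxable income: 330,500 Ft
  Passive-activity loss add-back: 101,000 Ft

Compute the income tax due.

Standard income tax:
  330,500 Ft × 8% = 26,440 Ft

Book-profits minimum tax:
  Adjusted income: 330,500 Ft + 101,000 Ft = 431,500 Ft
  431,500 Ft × 17% = 73,355 Ft

73,355 Ft > 26,440 Ft, so the book-profits minimum tax is the binding amount.

73,355 Ft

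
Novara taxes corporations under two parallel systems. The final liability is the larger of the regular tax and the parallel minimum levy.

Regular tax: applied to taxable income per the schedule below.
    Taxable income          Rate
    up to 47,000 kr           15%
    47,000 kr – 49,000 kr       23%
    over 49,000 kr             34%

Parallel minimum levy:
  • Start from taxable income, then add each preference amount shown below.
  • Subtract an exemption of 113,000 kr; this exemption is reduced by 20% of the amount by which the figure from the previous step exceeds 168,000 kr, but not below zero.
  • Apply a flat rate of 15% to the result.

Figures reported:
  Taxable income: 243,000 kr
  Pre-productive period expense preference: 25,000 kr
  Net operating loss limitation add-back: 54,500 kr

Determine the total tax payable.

Regular tax:
  47,000 kr × 15% = 7,050 kr
  2,000 kr × 23% = 460 kr
  194,000 kr × 34% = 65,960 kr
  → 73,470 kr

Parallel minimum levy:
  Adjusted income: 243,000 kr + 25,000 kr + 54,500 kr = 322,500 kr
  Exemption: 113,000 kr − 20% × (322,500 kr − 168,000 kr) = 113,000 kr − 30,900 kr = 82,100 kr
  Base: 322,500 kr − 82,100 kr = 240,400 kr
  240,400 kr × 15% = 36,060 kr

73,470 kr > 36,060 kr, so the regular tax governs.

73,470 kr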